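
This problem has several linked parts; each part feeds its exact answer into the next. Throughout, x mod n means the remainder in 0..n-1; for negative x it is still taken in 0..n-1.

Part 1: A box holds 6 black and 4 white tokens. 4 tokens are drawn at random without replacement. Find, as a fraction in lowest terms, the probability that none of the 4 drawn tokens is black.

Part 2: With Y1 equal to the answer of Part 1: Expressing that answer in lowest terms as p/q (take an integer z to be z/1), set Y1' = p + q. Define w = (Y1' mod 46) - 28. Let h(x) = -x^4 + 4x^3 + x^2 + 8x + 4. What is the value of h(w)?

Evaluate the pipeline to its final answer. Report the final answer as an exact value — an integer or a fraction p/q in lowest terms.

Part 1: total draws C(10,4) = 210; favorable C(4,4) = 1; P = 1/210; answer 1/210
Part 2: Y1 = 1/210; threaded value p + q = 211; w = -1; -1*(-1)^4 + 4*(-1)^3 + 1*(-1)^2 + 8*(-1)^1 + 4 = (-1) + (-4) + (1) + (-8) + (4) = -8; answer -8

-8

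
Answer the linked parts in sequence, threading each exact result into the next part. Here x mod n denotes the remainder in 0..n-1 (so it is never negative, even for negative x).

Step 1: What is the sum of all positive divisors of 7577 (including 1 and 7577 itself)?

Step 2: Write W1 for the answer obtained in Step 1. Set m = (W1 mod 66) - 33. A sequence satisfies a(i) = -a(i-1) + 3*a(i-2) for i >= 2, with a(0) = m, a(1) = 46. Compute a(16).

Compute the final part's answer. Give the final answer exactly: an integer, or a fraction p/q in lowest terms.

Step 1: 7577 is prime, so its only divisors are 1 and 7577; sigma = 1 + 7577 = 7578; answer 7578
Step 2: W1 = 7578; m = 21; a(2) = -1*(46) + 3*(21) = 17; iterating: a(2)=17, a(3)=121, a(4)=-70, a(5)=433, a(6)=-643, a(7)=1942, a(8)=-3871, a(9)=9697, a(10)=-21310, a(11)=50401, a(12)=-114331, a(13)=265534, a(14)=-608527, a(15)=1405129, a(16)=-3230710; answer -3230710

-3230710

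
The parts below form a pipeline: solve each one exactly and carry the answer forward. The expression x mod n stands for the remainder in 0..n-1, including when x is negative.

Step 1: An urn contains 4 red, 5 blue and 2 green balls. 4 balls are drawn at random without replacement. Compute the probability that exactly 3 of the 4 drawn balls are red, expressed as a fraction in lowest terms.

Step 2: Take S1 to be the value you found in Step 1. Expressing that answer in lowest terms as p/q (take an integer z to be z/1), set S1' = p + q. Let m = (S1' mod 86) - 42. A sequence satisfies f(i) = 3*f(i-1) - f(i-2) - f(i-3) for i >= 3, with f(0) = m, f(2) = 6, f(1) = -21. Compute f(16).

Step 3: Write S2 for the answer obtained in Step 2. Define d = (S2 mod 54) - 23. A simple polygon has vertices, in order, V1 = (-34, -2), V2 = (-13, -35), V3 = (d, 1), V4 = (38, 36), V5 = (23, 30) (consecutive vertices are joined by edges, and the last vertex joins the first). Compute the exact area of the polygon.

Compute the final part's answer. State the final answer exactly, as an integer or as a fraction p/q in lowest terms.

Step 1: total draws C(11,4) = 330; favorable C(4,3)*C(7,1) = 28; P = 14/165; answer 14/165
Step 2: S1 = 14/165; threaded value p + q = 179; m = -35; f(3) = 3*(6) - 1*(-21) - 1*(-35) = 74; iterating: f(3)=74, f(4)=237, f(5)=631, f(6)=1582, f(7)=3878, f(8)=9421, f(9)=22803, f(10)=55110, f(11)=133106, f(12)=321405, f(13)=775999, f(14)=1873486, f(15)=4523054, f(16)=10919677; answer 10919677
Step 3: S2 = 10919677; d = -10; cross terms: (-34*-35 - -13*-2)=1164, (-13*1 - -10*-35)=-363, (-10*36 - 38*1)=-398, (38*30 - 23*36)=312, (23*-2 - -34*30)=974; twice the area = |1689| = 1689; area = 1689/2; answer 1689/2

1689/2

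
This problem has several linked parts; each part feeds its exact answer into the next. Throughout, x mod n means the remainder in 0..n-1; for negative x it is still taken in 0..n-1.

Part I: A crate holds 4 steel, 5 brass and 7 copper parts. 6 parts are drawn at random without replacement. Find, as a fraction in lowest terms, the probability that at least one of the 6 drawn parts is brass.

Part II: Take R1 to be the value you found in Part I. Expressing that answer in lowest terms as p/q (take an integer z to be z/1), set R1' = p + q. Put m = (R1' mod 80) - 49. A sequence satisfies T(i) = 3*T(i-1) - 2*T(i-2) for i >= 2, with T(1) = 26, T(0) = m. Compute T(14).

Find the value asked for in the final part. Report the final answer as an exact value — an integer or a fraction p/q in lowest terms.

884654

Part I: total draws C(16,6) = 8008; complement C(11,6) = 462; favorable 8008 - 462 = 7546; P = 49/52; answer 49/52
Part II: R1 = 49/52; threaded value p + q = 101; m = -28; T(2) = 3*(26) - 2*(-28) = 134; iterating: T(2)=134, T(3)=350, T(4)=782, T(5)=1646, T(6)=3374, T(7)=6830, T(8)=13742, T(9)=27566, T(10)=55214, T(11)=110510, T(12)=221102, T(13)=442286, T(14)=884654; answer 884654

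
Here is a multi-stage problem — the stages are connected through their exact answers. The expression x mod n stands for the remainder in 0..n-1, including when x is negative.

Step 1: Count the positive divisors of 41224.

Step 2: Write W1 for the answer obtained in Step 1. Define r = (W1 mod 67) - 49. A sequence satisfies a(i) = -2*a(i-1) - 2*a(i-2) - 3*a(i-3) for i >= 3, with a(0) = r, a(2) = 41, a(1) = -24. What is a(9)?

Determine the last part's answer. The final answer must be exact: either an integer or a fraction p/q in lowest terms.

1401

Step 1: 41224 = 2^3 * 5153; number of divisors = (3+1) * (1+1) = 8; answer 8
Step 2: W1 = 8; r = -41; a(3) = -2*(41) - 2*(-24) - 3*(-41) = 89; iterating: a(3)=89, a(4)=-188, a(5)=75, a(6)=-41, a(7)=496, a(8)=-1135, a(9)=1401; answer 1401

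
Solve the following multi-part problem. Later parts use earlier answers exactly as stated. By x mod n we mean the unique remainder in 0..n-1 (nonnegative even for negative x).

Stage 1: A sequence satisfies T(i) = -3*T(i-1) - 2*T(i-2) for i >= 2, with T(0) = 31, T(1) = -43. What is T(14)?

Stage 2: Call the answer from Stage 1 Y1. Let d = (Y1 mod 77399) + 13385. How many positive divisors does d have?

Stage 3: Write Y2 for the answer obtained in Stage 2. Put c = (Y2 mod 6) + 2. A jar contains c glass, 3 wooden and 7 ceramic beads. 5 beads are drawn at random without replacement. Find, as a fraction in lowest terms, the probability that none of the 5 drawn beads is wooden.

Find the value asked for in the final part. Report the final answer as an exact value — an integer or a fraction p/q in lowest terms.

3/13

Stage 1: T(2) = -3*(-43) - 2*(31) = 67; iterating: T(2)=67, T(3)=-115, T(4)=211, T(5)=-403, T(6)=787, T(7)=-1555, T(8)=3091, T(9)=-6163, T(10)=12307, T(11)=-24595, T(12)=49171, T(13)=-98323, T(14)=196627; answer 196627
Stage 2: Y1 = 196627; d = 55214; 55214 = 2 * 19 * 1453; number of divisors = (1+1) * (1+1) * (1+1) = 8; answer 8
Stage 3: Y2 = 8; c = 4; total draws C(14,5) = 2002; favorable C(11,5) = 462; P = 3/13; answer 3/13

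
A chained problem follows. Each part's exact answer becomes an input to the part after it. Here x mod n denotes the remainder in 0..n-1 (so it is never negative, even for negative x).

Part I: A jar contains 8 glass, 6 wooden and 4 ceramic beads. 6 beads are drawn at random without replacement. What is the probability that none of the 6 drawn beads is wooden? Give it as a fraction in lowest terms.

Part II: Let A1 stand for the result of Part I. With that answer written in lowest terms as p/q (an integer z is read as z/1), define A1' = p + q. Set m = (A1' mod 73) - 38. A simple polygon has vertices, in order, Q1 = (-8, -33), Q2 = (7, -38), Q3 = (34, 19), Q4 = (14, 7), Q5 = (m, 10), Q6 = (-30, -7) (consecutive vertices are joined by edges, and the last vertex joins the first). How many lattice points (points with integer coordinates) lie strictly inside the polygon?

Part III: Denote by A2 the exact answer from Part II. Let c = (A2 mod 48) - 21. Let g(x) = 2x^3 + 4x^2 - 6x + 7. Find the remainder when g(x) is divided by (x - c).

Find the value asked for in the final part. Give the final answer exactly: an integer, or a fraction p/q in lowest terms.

26319

Part I: total draws C(18,6) = 18564; favorable C(12,6) = 924; P = 11/221; answer 11/221
Part II: A1 = 11/221; threaded value p + q = 232; m = -25; cross terms: (-8*-38 - 7*-33)=535, (7*19 - 34*-38)=1425, (34*7 - 14*19)=-28, (14*10 - -25*7)=315, (-25*-7 - -30*10)=475, (-30*-33 - -8*-7)=934; twice the area = |3656| = 3656; area = 1828; boundary points = 5 + 3 + 4 + 3 + 1 + 2 = 18; strictly interior points = area - boundary/2 + 1 = 1820; answer 1820
Part III: A2 = 1820; c = 23; remainder = value at the root: 2*(23)^3 + 4*(23)^2 - 6*(23)^1 + 7 = (24334) + (2116) + (-138) + (7) = 26319; answer 26319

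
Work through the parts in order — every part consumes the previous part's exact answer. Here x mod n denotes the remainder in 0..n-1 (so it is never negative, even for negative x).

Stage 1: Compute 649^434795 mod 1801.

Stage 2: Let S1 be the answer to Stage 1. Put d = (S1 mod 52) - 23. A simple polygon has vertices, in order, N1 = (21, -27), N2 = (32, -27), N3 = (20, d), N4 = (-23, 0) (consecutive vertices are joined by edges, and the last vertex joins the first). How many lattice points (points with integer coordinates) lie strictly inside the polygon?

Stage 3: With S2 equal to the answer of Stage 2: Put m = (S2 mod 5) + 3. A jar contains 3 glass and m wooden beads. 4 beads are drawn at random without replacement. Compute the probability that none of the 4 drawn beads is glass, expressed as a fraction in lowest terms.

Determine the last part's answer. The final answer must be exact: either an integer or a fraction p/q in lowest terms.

5/42

Stage 1: squarings mod 1801: 649^1=649, 649^2=1568, 649^4=259, 649^8=444, 649^16=827, 649^32=1350, 649^64=1689, 649^128=1738, 649^256=367, 649^512=1415, 649^1024=1314, 649^2048=1238, 649^4096=1794, 649^8192=49, 649^16384=600, 649^32768=1601, 649^65536=378, 649^131072=605, 649^262144=422; 649^434795 = 649^1 * 649^2 * 649^8 * 649^32 * 649^64 * 649^512 * 649^8192 * 649^32768 * 649^131072 * 649^262144 = 1482 (mod 1801); answer 1482
Stage 2: S1 = 1482; d = 3; cross terms: (21*-27 - 32*-27)=297, (32*3 - 20*-27)=636, (20*0 - -23*3)=69, (-23*-27 - 21*0)=621; twice the area = |1623| = 1623; area = 1623/2; boundary points = 11 + 6 + 1 + 1 = 19; strictly interior points = area - boundary/2 + 1 = 803; answer 803
Stage 3: S2 = 803; m = 6; total draws C(9,4) = 126; favorable C(6,4) = 15; P = 5/42; answer 5/42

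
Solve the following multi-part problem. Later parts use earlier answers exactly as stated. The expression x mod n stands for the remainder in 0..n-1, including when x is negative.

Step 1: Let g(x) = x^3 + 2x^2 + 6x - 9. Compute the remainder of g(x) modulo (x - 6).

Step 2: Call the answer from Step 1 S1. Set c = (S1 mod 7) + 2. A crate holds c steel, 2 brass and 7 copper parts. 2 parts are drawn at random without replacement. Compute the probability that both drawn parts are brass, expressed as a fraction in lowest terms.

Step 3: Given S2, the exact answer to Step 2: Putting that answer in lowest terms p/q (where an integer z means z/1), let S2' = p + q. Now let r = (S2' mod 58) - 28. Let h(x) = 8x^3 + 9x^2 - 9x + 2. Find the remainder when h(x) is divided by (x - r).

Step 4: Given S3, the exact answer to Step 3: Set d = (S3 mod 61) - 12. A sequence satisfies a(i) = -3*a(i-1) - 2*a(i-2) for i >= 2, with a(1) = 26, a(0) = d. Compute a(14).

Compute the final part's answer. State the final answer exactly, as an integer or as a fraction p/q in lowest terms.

-753598

Step 1: remainder = value at the root: 1*(6)^3 + 2*(6)^2 + 6*(6)^1 - 9 = (216) + (72) + (36) + (-9) = 315; answer 315
Step 2: S1 = 315; c = 2; total draws C(11,2) = 55; favorable C(2,2) = 1; P = 1/55; answer 1/55
Step 3: S2 = 1/55; threaded value p + q = 56; r = 28; remainder = value at the root: 8*(28)^3 + 9*(28)^2 - 9*(28)^1 + 2 = (175616) + (7056) + (-252) + (2) = 182422; answer 182422
Step 4: S3 = 182422; d = 20; a(2) = -3*(26) - 2*(20) = -118; iterating: a(2)=-118, a(3)=302, a(4)=-670, a(5)=1406, a(6)=-2878, a(7)=5822, a(8)=-11710, a(9)=23486, a(10)=-47038, a(11)=94142, a(12)=-188350, a(13)=376766, a(14)=-753598; answer -753598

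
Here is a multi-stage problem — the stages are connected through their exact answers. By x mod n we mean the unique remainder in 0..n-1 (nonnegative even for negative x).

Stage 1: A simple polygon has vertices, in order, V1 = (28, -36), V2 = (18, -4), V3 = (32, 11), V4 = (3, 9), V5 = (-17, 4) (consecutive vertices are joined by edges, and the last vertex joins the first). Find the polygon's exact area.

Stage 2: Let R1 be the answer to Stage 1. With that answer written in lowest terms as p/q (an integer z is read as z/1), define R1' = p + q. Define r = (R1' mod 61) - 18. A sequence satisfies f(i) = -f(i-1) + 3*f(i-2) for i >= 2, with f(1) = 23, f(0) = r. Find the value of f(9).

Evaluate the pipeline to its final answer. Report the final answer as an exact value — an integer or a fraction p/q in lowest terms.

Stage 1: cross terms: (28*-4 - 18*-36)=536, (18*11 - 32*-4)=326, (32*9 - 3*11)=255, (3*4 - -17*9)=165, (-17*-36 - 28*4)=500; twice the area = |1782| = 1782; area = 891; answer 891
Stage 2: R1 = 891; threaded value p + q = 892; r = 20; f(2) = -1*(23) + 3*(20) = 37; iterating: f(2)=37, f(3)=32, f(4)=79, f(5)=17, f(6)=220, f(7)=-169, f(8)=829, f(9)=-1336; answer -1336

-1336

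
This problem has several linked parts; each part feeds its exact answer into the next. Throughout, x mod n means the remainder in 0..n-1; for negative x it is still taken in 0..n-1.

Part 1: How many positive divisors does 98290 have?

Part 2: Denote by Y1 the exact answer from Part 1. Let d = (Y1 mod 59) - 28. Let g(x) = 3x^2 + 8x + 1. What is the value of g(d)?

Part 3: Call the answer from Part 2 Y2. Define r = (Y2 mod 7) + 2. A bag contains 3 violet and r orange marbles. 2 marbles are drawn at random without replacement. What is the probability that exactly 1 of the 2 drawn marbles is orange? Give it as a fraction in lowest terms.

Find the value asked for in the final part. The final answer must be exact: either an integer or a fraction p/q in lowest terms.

Part 1: 98290 = 2 * 5 * 9829; number of divisors = (1+1) * (1+1) * (1+1) = 8; answer 8
Part 2: Y1 = 8; d = -20; 3*(-20)^2 + 8*(-20)^1 + 1 = (1200) + (-160) + (1) = 1041; answer 1041
Part 3: Y2 = 1041; r = 7; total draws C(10,2) = 45; favorable C(7,1)*C(3,1) = 21; P = 7/15; answer 7/15

7/15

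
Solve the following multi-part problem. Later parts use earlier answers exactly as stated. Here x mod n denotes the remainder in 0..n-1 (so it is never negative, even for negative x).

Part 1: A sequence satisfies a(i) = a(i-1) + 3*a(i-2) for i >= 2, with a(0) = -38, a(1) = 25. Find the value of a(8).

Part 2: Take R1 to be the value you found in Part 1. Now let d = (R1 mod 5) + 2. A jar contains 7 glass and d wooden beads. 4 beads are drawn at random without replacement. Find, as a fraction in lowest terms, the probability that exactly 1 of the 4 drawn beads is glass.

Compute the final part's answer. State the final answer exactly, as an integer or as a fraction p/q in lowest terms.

14/165

Part 1: a(2) = 1*(25) + 3*(-38) = -89; iterating: a(2)=-89, a(3)=-14, a(4)=-281, a(5)=-323, a(6)=-1166, a(7)=-2135, a(8)=-5633; answer -5633
Part 2: R1 = -5633; d = 4; total draws C(11,4) = 330; favorable C(7,1)*C(4,3) = 28; P = 14/165; answer 14/165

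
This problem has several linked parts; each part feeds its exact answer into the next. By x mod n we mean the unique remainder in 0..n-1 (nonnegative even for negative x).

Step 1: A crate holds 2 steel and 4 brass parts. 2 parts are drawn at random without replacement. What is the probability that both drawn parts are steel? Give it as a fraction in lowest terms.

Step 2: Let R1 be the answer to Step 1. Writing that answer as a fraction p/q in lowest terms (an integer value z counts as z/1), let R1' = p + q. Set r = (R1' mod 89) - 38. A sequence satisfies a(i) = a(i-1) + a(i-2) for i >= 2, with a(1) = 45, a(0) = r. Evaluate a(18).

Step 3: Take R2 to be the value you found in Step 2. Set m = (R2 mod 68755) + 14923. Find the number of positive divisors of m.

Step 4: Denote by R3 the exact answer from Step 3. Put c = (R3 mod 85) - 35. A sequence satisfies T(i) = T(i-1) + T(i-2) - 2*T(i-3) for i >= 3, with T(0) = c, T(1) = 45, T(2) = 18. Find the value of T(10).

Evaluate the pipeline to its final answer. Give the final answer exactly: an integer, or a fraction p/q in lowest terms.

Step 1: total draws C(6,2) = 15; favorable C(2,2) = 1; P = 1/15; answer 1/15
Step 2: R1 = 1/15; threaded value p + q = 16; r = -22; a(2) = 1*(45) + 1*(-22) = 23; iterating: a(2)=23, a(3)=68, a(4)=91, a(5)=159, a(6)=250, a(7)=409, a(8)=659, a(9)=1068, a(10)=1727, a(11)=2795, a(12)=4522, a(13)=7317, a(14)=11839, a(15)=19156, a(16)=30995, a(17)=50151, a(18)=81146; answer 81146
Step 3: R2 = 81146; m = 27314; 27314 = 2 * 7 * 1951; number of divisors = (1+1) * (1+1) * (1+1) = 8; answer 8
Step 4: R3 = 8; c = -27; T(3) = 1*(18) + 1*(45) - 2*(-27) = 117; iterating: T(3)=117, T(4)=45, T(5)=126, T(6)=-63, T(7)=-27, T(8)=-342, T(9)=-243, T(10)=-531; answer -531

-531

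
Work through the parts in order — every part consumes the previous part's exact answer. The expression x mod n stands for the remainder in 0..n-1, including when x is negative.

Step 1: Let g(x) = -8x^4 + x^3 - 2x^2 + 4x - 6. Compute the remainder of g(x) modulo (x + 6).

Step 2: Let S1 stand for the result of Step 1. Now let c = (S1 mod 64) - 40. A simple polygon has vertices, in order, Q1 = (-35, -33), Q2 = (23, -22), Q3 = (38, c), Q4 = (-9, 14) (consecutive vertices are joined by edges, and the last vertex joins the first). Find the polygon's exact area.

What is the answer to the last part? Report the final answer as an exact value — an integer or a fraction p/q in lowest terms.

1234

Step 1: remainder = value at the root: -8*(-6)^4 + 1*(-6)^3 - 2*(-6)^2 + 4*(-6)^1 - 6 = (-10368) + (-216) + (-72) + (-24) + (-6) = -10686; answer -10686
Step 2: S1 = -10686; c = -38; cross terms: (-35*-22 - 23*-33)=1529, (23*-38 - 38*-22)=-38, (38*14 - -9*-38)=190, (-9*-33 - -35*14)=787; twice the area = |2468| = 2468; area = 1234; answer 1234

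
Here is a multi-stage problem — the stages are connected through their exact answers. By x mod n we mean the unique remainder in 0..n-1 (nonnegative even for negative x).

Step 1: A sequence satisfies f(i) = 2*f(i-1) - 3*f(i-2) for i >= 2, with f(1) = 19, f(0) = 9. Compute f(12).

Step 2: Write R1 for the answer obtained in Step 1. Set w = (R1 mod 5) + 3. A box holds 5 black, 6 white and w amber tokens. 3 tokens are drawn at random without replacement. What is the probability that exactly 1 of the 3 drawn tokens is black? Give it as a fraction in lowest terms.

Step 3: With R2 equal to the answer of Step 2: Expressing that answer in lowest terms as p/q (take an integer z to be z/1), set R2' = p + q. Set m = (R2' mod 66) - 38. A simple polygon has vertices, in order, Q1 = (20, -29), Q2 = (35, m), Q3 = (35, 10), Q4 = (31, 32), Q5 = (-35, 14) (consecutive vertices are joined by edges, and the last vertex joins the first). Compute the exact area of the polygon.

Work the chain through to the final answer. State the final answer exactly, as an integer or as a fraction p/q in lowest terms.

2487

Step 1: f(2) = 2*(19) - 3*(9) = 11; iterating: f(2)=11, f(3)=-35, f(4)=-103, f(5)=-101, f(6)=107, f(7)=517, f(8)=713, f(9)=-125, f(10)=-2389, f(11)=-4403, f(12)=-1639; answer -1639
Step 2: R1 = -1639; w = 4; total draws C(15,3) = 455; favorable C(5,1)*C(10,2) = 225; P = 45/91; answer 45/91
Step 3: R2 = 45/91; threaded value p + q = 136; m = -34; cross terms: (20*-34 - 35*-29)=335, (35*10 - 35*-34)=1540, (35*32 - 31*10)=810, (31*14 - -35*32)=1554, (-35*-29 - 20*14)=735; twice the area = |4974| = 4974; area = 2487; answer 2487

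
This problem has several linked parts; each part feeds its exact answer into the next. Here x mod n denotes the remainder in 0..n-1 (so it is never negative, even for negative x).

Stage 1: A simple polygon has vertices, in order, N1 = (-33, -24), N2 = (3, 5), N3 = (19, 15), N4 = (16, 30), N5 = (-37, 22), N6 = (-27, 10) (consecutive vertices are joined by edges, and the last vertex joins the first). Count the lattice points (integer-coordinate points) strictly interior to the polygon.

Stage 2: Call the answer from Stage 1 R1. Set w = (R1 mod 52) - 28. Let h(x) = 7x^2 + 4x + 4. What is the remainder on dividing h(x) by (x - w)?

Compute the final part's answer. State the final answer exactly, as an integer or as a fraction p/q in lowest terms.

Stage 1: cross terms: (-33*5 - 3*-24)=-93, (3*15 - 19*5)=-50, (19*30 - 16*15)=330, (16*22 - -37*30)=1462, (-37*10 - -27*22)=224, (-27*-24 - -33*10)=978; twice the area = |2851| = 2851; area = 2851/2; boundary points = 1 + 2 + 3 + 1 + 2 + 2 = 11; strictly interior points = area - boundary/2 + 1 = 1421; answer 1421
Stage 2: R1 = 1421; w = -11; remainder = value at the root: 7*(-11)^2 + 4*(-11)^1 + 4 = (847) + (-44) + (4) = 807; answer 807

807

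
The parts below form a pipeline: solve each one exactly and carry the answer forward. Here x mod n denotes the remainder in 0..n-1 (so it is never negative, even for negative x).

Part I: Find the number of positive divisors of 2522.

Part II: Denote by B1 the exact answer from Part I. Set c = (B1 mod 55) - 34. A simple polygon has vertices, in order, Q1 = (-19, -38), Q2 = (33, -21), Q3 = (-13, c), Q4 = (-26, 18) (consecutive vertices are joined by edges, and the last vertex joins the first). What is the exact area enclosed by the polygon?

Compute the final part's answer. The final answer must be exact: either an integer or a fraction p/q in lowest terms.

Part I: 2522 = 2 * 13 * 97; number of divisors = (1+1) * (1+1) * (1+1) = 8; answer 8
Part II: B1 = 8; c = -26; cross terms: (-19*-21 - 33*-38)=1653, (33*-26 - -13*-21)=-1131, (-13*18 - -26*-26)=-910, (-26*-38 - -19*18)=1330; twice the area = |942| = 942; area = 471; answer 471

471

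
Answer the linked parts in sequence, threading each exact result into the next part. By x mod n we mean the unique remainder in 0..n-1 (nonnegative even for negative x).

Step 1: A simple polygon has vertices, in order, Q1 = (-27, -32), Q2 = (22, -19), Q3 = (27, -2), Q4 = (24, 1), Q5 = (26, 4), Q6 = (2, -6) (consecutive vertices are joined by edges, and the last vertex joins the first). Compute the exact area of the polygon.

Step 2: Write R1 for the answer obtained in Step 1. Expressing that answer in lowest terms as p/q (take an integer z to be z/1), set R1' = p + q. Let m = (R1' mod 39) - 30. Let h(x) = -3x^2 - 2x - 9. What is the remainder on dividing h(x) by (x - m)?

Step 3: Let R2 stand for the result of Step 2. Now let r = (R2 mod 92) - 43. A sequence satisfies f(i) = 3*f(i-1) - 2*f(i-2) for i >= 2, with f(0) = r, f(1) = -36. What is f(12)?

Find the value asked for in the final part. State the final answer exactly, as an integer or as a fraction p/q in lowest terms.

Step 1: cross terms: (-27*-19 - 22*-32)=1217, (22*-2 - 27*-19)=469, (27*1 - 24*-2)=75, (24*4 - 26*1)=70, (26*-6 - 2*4)=-164, (2*-32 - -27*-6)=-226; twice the area = |1441| = 1441; area = 1441/2; answer 1441/2
Step 2: R1 = 1441/2; threaded value p + q = 1443; m = -30; remainder = value at the root: -3*(-30)^2 - 2*(-30)^1 - 9 = (-2700) + (60) + (-9) = -2649; answer -2649
Step 3: R2 = -2649; r = -24; f(2) = 3*(-36) - 2*(-24) = -60; iterating: f(2)=-60, f(3)=-108, f(4)=-204, f(5)=-396, f(6)=-780, f(7)=-1548, f(8)=-3084, f(9)=-6156, f(10)=-12300, f(11)=-24588, f(12)=-49164; answer -49164

-49164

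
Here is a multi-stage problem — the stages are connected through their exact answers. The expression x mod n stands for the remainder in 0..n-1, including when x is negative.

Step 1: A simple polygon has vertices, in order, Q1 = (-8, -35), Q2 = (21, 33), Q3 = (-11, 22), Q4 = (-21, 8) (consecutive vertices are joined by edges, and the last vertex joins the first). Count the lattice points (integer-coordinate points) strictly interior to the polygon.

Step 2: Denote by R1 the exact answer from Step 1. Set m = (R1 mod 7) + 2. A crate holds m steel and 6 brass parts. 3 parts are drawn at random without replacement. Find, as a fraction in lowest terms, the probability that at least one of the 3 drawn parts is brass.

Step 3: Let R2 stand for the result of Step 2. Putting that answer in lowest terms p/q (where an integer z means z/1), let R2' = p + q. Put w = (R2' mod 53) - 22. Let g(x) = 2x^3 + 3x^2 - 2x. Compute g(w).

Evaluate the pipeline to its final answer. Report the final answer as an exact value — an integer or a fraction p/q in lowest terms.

Step 1: cross terms: (-8*33 - 21*-35)=471, (21*22 - -11*33)=825, (-11*8 - -21*22)=374, (-21*-35 - -8*8)=799; twice the area = |2469| = 2469; area = 2469/2; boundary points = 1 + 1 + 2 + 1 = 5; strictly interior points = area - boundary/2 + 1 = 1233; answer 1233
Step 2: R1 = 1233; m = 3; total draws C(9,3) = 84; complement C(3,3) = 1; favorable 84 - 1 = 83; P = 83/84; answer 83/84
Step 3: R2 = 83/84; threaded value p + q = 167; w = -14; 2*(-14)^3 + 3*(-14)^2 - 2*(-14)^1 = (-5488) + (588) + (28) = -4872; answer -4872

-4872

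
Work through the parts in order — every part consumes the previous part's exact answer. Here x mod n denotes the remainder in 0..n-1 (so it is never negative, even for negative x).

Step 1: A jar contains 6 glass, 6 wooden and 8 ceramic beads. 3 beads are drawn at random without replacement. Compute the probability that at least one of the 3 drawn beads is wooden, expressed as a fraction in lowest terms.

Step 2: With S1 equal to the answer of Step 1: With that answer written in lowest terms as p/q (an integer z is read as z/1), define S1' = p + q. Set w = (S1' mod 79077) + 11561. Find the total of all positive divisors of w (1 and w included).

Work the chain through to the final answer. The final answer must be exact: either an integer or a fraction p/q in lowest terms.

31680

Step 1: total draws C(20,3) = 1140; complement C(14,3) = 364; favorable 1140 - 364 = 776; P = 194/285; answer 194/285
Step 2: S1 = 194/285; threaded value p + q = 479; w = 12040; 12040 = 2^3 * 5 * 7 * 43; sigma = (1 + 2 + 4 + 8) * (1 + 5) * (1 + 7) * (1 + 43) = 15 * 6 * 8 * 44 = 31680; answer 31680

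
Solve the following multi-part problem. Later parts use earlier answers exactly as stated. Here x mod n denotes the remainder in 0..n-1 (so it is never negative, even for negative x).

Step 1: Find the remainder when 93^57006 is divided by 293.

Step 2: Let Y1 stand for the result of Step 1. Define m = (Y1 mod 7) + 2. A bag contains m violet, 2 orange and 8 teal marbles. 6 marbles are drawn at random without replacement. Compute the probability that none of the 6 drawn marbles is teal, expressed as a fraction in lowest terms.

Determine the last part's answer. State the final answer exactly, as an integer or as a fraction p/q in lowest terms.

Step 1: squarings mod 293: 93^1=93, 93^2=152, 93^4=250, 93^8=91, 93^16=77, 93^32=69, 93^64=73, 93^128=55, 93^256=95, 93^512=235, 93^1024=141, 93^2048=250, 93^4096=91, 93^8192=77, 93^16384=69, 93^32768=73; 93^57006 = 93^2 * 93^4 * 93^8 * 93^32 * 93^128 * 93^512 * 93^1024 * 93^2048 * 93^4096 * 93^16384 * 93^32768 = 255 (mod 293); answer 255
Step 2: Y1 = 255; m = 5; total draws C(15,6) = 5005; favorable C(7,6) = 7; P = 1/715; answer 1/715

1/715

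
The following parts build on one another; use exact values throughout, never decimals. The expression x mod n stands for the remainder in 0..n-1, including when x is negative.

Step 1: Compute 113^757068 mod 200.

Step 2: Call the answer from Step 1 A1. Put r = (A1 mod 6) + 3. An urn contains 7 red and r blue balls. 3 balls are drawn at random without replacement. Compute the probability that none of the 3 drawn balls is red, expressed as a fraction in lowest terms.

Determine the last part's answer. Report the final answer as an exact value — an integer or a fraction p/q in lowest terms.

4/165

Step 1: squarings mod 200: 113^1=113, 113^2=169, 113^4=161, 113^8=121, 113^16=41, 113^32=81, 113^64=161, 113^128=121, 113^256=41, 113^512=81, 113^1024=161, 113^2048=121, 113^4096=41, 113^8192=81, 113^16384=161, 113^32768=121, 113^65536=41, 113^131072=81, 113^262144=161, 113^524288=121; 113^757068 = 113^4 * 113^8 * 113^64 * 113^256 * 113^1024 * 113^2048 * 113^32768 * 113^65536 * 113^131072 * 113^524288 = 121 (mod 200); answer 121
Step 2: A1 = 121; r = 4; total draws C(11,3) = 165; favorable C(4,3) = 4; P = 4/165; answer 4/165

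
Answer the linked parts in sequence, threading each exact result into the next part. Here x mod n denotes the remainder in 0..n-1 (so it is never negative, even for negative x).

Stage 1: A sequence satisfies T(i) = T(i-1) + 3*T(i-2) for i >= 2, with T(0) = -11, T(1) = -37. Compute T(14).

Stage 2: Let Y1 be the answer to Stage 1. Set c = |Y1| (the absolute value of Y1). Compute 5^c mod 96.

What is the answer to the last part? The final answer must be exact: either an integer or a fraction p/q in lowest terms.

Stage 1: T(2) = 1*(-37) + 3*(-11) = -70; iterating: T(2)=-70, T(3)=-181, T(4)=-391, T(5)=-934, T(6)=-2107, T(7)=-4909, T(8)=-11230, T(9)=-25957, T(10)=-59647, T(11)=-137518, T(12)=-316459, T(13)=-729013, T(14)=-1678390; answer -1678390
Stage 2: Y1 = -1678390; c = 1678390; squarings mod 96: 5^1=5, 5^2=25, 5^4=49, 5^8=1, 5^16=1, 5^32=1, 5^64=1, 5^128=1, 5^256=1, 5^512=1, 5^1024=1, 5^2048=1, 5^4096=1, 5^8192=1, 5^16384=1, 5^32768=1, 5^65536=1, 5^131072=1, 5^262144=1, 5^524288=1, 5^1048576=1; 5^1678390 = 5^2 * 5^4 * 5^16 * 5^32 * 5^1024 * 5^2048 * 5^4096 * 5^32768 * 5^65536 * 5^524288 * 5^1048576 = 73 (mod 96); answer 73

73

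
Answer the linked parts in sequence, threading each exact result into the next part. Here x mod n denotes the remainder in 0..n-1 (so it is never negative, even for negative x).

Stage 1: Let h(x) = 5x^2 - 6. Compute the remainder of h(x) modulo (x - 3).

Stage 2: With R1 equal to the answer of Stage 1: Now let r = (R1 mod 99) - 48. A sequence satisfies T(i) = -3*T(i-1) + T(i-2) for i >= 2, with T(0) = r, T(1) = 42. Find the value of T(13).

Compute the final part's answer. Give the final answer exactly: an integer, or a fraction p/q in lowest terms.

69025002

Stage 1: remainder = value at the root: 5*(3)^2 - 6 = (45) + (-6) = 39; answer 39
Stage 2: R1 = 39; r = -9; T(2) = -3*(42) + 1*(-9) = -135; iterating: T(2)=-135, T(3)=447, T(4)=-1476, T(5)=4875, T(6)=-16101, T(7)=53178, T(8)=-175635, T(9)=580083, T(10)=-1915884, T(11)=6327735, T(12)=-20899089, T(13)=69025002; answer 69025002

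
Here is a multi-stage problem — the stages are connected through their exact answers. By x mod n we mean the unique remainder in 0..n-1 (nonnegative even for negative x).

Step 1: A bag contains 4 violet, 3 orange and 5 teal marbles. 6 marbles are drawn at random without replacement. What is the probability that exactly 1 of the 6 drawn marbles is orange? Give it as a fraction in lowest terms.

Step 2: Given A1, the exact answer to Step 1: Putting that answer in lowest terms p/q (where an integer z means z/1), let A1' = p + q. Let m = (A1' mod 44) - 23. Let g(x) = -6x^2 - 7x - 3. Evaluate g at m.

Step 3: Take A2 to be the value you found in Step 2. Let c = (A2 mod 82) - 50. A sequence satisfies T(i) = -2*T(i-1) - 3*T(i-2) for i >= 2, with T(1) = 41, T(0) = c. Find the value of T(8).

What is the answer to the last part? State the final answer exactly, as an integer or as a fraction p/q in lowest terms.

Step 1: total draws C(12,6) = 924; favorable C(3,1)*C(9,5) = 378; P = 9/22; answer 9/22
Step 2: A1 = 9/22; threaded value p + q = 31; m = 8; -6*(8)^2 - 7*(8)^1 - 3 = (-384) + (-56) + (-3) = -443; answer -443
Step 3: A2 = -443; c = -1; T(2) = -2*(41) - 3*(-1) = -79; iterating: T(2)=-79, T(3)=35, T(4)=167, T(5)=-439, T(6)=377, T(7)=563, T(8)=-2257; answer -2257

-2257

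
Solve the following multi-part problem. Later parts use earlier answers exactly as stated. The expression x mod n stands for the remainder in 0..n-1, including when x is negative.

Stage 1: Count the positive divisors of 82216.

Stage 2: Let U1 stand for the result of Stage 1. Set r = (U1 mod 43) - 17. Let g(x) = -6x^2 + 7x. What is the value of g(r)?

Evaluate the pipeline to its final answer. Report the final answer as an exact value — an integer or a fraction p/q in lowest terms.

Stage 1: 82216 = 2^3 * 43 * 239; number of divisors = (3+1) * (1+1) * (1+1) = 16; answer 16
Stage 2: U1 = 16; r = -1; -6*(-1)^2 + 7*(-1)^1 = (-6) + (-7) = -13; answer -13

-13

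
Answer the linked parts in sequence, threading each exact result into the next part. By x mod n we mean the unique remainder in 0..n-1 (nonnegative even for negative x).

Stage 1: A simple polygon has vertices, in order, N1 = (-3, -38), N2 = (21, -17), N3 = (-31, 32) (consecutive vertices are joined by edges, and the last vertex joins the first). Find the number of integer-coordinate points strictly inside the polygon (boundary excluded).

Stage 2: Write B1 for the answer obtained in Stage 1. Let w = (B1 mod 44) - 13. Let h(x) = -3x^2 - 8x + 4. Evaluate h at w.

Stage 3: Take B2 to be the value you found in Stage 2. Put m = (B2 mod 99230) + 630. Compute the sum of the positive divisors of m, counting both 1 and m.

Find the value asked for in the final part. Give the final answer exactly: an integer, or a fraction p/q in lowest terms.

123840

Stage 1: cross terms: (-3*-17 - 21*-38)=849, (21*32 - -31*-17)=145, (-31*-38 - -3*32)=1274; twice the area = |2268| = 2268; area = 1134; boundary points = 3 + 1 + 14 = 18; strictly interior points = area - boundary/2 + 1 = 1126; answer 1126
Stage 2: B1 = 1126; w = 13; -3*(13)^2 - 8*(13)^1 + 4 = (-507) + (-104) + (4) = -607; answer -607
Stage 3: B2 = -607; m = 99253; 99253 = 7 * 11 * 1289; sigma = (1 + 7) * (1 + 11) * (1 + 1289) = 8 * 12 * 1290 = 123840; answer 123840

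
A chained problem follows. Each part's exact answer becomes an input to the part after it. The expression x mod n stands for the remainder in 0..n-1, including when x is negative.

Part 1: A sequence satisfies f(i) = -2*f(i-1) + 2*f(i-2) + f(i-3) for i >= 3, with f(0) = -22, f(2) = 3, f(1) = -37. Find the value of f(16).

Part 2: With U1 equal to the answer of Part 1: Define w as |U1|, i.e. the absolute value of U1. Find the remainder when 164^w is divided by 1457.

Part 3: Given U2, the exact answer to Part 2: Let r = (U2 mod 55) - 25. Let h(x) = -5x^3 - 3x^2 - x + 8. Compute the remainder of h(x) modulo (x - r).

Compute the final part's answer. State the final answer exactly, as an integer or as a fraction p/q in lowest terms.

Part 1: f(3) = -2*(3) + 2*(-37) + 1*(-22) = -102; iterating: f(3)=-102, f(4)=173, f(5)=-547, f(6)=1338, f(7)=-3597, f(8)=9323, f(9)=-24502, f(10)=64053, f(11)=-167787, f(12)=439178, f(13)=-1149877, f(14)=3010323, f(15)=-7881222, f(16)=20633213; answer 20633213
Part 2: U1 = 20633213; w = 20633213; squarings mod 1457: 164^1=164, 164^2=670, 164^4=144, 164^8=338, 164^16=598, 164^32=639, 164^64=361, 164^128=648, 164^256=288, 164^512=1352, 164^1024=826, 164^2048=400, 164^4096=1187, 164^8192=50, 164^16384=1043, 164^32768=927, 164^65536=1156, 164^131072=267, 164^262144=1353, 164^524288=617, 164^1048576=412, 164^2097152=732, 164^4194304=1105, 164^8388608=59, 164^16777216=567; 164^20633213 = 164^1 * 164^4 * 164^8 * 164^16 * 164^32 * 164^64 * 164^512 * 164^1024 * 164^4096 * 164^16384 * 164^32768 * 164^131072 * 164^524288 * 164^1048576 * 164^2097152 * 164^16777216 = 586 (mod 1457); answer 586
Part 3: U2 = 586; r = 11; remainder = value at the root: -5*(11)^3 - 3*(11)^2 - 1*(11)^1 + 8 = (-6655) + (-363) + (-11) + (8) = -7021; answer -7021

-7021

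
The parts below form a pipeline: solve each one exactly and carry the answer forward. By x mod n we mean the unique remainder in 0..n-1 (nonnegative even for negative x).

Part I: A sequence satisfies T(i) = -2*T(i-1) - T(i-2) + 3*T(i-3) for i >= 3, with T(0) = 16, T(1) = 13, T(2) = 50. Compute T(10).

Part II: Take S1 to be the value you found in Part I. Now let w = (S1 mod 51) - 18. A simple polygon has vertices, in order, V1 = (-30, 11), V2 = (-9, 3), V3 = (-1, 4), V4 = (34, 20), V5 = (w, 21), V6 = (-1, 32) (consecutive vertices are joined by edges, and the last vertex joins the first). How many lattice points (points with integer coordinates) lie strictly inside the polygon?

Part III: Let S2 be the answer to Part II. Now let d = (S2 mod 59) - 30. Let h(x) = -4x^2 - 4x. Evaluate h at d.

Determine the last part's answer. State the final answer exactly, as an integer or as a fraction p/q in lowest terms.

-528

Part I: T(3) = -2*(50) - 1*(13) + 3*(16) = -65; iterating: T(3)=-65, T(4)=119, T(5)=-23, T(6)=-268, T(7)=916, T(8)=-1633, T(9)=1546, T(10)=1289; answer 1289
Part II: S1 = 1289; w = -4; cross terms: (-30*3 - -9*11)=9, (-9*4 - -1*3)=-33, (-1*20 - 34*4)=-156, (34*21 - -4*20)=794, (-4*32 - -1*21)=-107, (-1*11 - -30*32)=949; twice the area = |1456| = 1456; area = 728; boundary points = 1 + 1 + 1 + 1 + 1 + 1 = 6; strictly interior points = area - boundary/2 + 1 = 726; answer 726
Part III: S2 = 726; d = -12; -4*(-12)^2 - 4*(-12)^1 = (-576) + (48) = -528; answer -528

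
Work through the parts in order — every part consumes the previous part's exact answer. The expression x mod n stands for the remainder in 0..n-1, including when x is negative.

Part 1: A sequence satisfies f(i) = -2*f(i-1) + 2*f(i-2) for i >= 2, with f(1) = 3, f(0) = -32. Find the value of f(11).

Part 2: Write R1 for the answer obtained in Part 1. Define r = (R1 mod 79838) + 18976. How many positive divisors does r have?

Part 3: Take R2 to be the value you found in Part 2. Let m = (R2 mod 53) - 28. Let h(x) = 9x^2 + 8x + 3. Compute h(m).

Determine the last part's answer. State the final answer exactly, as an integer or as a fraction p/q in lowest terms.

2179

Part 1: f(2) = -2*(3) + 2*(-32) = -70; iterating: f(2)=-70, f(3)=146, f(4)=-432, f(5)=1156, f(6)=-3176, f(7)=8664, f(8)=-23680, f(9)=64688, f(10)=-176736, f(11)=482848; answer 482848
Part 2: R1 = 482848; r = 22796; 22796 = 2^2 * 41 * 139; number of divisors = (2+1) * (1+1) * (1+1) = 12; answer 12
Part 3: R2 = 12; m = -16; 9*(-16)^2 + 8*(-16)^1 + 3 = (2304) + (-128) + (3) = 2179; answer 2179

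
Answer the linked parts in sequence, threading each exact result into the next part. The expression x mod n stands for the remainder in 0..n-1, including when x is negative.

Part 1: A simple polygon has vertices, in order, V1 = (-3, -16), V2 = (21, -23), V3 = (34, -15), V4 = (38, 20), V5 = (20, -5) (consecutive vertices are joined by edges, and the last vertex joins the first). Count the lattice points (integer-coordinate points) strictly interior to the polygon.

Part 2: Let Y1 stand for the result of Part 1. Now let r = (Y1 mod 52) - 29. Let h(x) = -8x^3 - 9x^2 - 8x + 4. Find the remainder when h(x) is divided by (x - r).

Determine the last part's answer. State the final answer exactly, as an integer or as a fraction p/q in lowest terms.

404

Part 1: cross terms: (-3*-23 - 21*-16)=405, (21*-15 - 34*-23)=467, (34*20 - 38*-15)=1250, (38*-5 - 20*20)=-590, (20*-16 - -3*-5)=-335; twice the area = |1197| = 1197; area = 1197/2; boundary points = 1 + 1 + 1 + 1 + 1 = 5; strictly interior points = area - boundary/2 + 1 = 597; answer 597
Part 2: Y1 = 597; r = -4; remainder = value at the root: -8*(-4)^3 - 9*(-4)^2 - 8*(-4)^1 + 4 = (512) + (-144) + (32) + (4) = 404; answer 404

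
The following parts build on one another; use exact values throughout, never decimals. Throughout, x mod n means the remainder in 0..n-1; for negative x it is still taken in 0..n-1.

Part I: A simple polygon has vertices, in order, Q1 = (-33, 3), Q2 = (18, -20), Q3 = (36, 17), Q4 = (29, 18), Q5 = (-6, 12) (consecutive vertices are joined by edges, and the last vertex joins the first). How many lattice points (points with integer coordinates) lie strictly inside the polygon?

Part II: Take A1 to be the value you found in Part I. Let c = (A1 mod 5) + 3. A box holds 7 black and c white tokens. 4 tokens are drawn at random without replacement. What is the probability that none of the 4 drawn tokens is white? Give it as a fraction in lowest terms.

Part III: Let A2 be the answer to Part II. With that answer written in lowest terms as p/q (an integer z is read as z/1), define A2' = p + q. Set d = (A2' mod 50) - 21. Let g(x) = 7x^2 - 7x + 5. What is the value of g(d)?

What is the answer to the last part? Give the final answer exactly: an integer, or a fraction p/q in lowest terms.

1475

Part I: cross terms: (-33*-20 - 18*3)=606, (18*17 - 36*-20)=1026, (36*18 - 29*17)=155, (29*12 - -6*18)=456, (-6*3 - -33*12)=378; twice the area = |2621| = 2621; area = 2621/2; boundary points = 1 + 1 + 1 + 1 + 9 = 13; strictly interior points = area - boundary/2 + 1 = 1305; answer 1305
Part II: A1 = 1305; c = 3; total draws C(10,4) = 210; favorable C(7,4) = 35; P = 1/6; answer 1/6
Part III: A2 = 1/6; threaded value p + q = 7; d = -14; 7*(-14)^2 - 7*(-14)^1 + 5 = (1372) + (98) + (5) = 1475; answer 1475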